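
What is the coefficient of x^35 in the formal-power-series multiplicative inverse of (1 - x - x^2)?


Let the inverse be f(x) = sum_{k>=0} a_k x^k. From f(x) * (1 - x - x^2) = 1 and matching coefficients:
 x^0: a_0 = 1.
 x^1: a_1 - a_0 = 0, so a_1 = 1.
 x^k (k >= 2): a_k - a_{k-1} - a_{k-2} = 0, i.e. a_k = a_{k-1} + a_{k-2}.
This is the Fibonacci-type recurrence shifted so that a_0 = a_1 = 1.
Iterating: a_0=1, a_1=1, a_2=2, a_3=3, a_4=5, a_5=8, a_6=13, a_7=21, a_8=34, a_9=55, ...
a_35 = 14930352.

14930352


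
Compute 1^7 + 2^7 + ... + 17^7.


This power sum has a closed form given by Faulhaber's formula
sum_{k=1}^{m} k^p = (1 / (p + 1)) * sum_{j=0}^{p} C(p + 1, j) B_j m^(p + 1 - j),
but for small m direct computation is fastest:
1 + 128 + 2187 + 16384 + 78125 + 279936 + 823543 + 2097152 + 4782969 + 10000000 + 19487171 + 35831808 + 62748517 + 105413504 + 170859375 + 268435456 + 410338673 = 1091194929.

1091194929


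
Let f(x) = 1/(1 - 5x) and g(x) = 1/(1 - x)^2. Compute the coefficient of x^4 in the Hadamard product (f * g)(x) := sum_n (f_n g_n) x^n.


f has coefficients f_k = 5^k. For g = 1/(1 - x)^2 the coefficient is g_k = C(k + 1, 1) = k + 1. The Hadamard coefficient is (f * g)_k = 5^k * (k + 1).
For k = 4: 5^4 * 5 = 625 * 5 = 3125.

3125


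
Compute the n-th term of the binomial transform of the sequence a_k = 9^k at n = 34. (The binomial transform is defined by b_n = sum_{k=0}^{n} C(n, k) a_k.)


With a_k = 9^k, b_n = sum_{k=0}^{n} C(n, k) 9^k = (1 + 9)^n by the binomial theorem.
For n = 34: (1 + 9)^34 = 10^34 = 10000000000000000000000000000000000.

10000000000000000000000000000000000


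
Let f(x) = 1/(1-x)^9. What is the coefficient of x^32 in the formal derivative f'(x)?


Differentiate: d/dx [ 1/(1-x)^r ] = r / (1-x)^(r+1).
Here r = 9, so f'(x) = 9 / (1-x)^10.
The expansion of 1/(1-x)^(r+1) has coefficient of x^n equal to C(n+r, r).
So the coefficient of x^32 in f'(x) is
9 * C(41, 9) = 9 * 350343565 = 3153092085

3153092085


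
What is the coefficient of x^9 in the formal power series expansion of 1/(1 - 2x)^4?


The general identity 1/(1 - c x)^r = sum_{k>=0} c^k C(k + r - 1, r - 1) x^k follows by substituting y = c x into 1/(1 - y)^r = sum_{k>=0} C(k + r - 1, r - 1) y^k.
For c = 2, r = 4, k = 9:
2^9 * C(12, 3) = 512 * 220 = 112640.

112640


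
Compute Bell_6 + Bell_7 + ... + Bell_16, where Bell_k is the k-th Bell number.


Recall Bell_k counts set partitions of a k-set (with Bell_0 = 1 by convention).
Bell_6 through Bell_16: 203, 877, 4140, 21147, 115975, 678570, 4213597, 27644437, 190899322, 1382958545, 10480142147
Sum = 203 + 877 + 4140 + 21147 + 115975 + 678570 + 4213597 + 27644437 + 190899322 + 1382958545 + 10480142147 = 12086678960.

12086678960


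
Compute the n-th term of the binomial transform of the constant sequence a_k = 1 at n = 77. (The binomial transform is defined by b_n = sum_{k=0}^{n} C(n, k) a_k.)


With a_k = 1 for all k, b_n = sum_{k=0}^{n} C(n, k) = 2^n by the binomial theorem.
For n = 77: 2^77 = 151115727451828646838272.

151115727451828646838272


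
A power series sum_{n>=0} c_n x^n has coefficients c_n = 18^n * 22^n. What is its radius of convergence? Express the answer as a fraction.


By the root test (Cauchy-Hadamard), the radius is R = 1 / limsup_n |c_n|^(1/n).
Here |c_n|^(1/n) = (18^n * 22^n)^(1/n) = 18 * 22 = 396 for all n.
So R = 1/396 = 1/396.

1/396


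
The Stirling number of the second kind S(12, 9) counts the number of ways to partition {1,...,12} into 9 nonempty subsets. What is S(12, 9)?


Using the explicit formula S(n,k) = (1/k!) sum_{j=0}^{k} (-1)^(k-j) C(k,j) j^n:
S(12, 9) = 22275
Equivalently, S(n,k) is n! times the coefficient of x^n in the EGF (e^x - 1)^k / k!.

22275


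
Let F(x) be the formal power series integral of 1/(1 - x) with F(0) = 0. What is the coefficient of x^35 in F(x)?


1/(1 - x) = sum_{k>=0} x^k. Integrating termwise and using F(0) = 0 gives
F(x) = sum_{k>=0} x^(k+1) / (k+1) = sum_{m>=1} x^m / m = -ln(1 - x).
So the coefficient of x^35 is 1/35 = 1/35.

1/35


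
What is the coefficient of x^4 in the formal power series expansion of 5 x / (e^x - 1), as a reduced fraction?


The exponential generating function for Bernoulli numbers is
x / (e^x - 1) = sum_{k>=0} B_k x^k / k!.
So the coefficient of x^4 in 5 x / (e^x - 1) is 5 B_4 / 4!.
Computing: B_4 = -1/30, 4! = 24, giving
5 * -1/30 / 24 = -1/144.

-1/144


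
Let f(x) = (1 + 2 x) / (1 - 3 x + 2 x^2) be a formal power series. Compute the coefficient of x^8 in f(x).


Write f(x) = sum_{k>=0} a_k x^k. Multiplying both sides by 1 - 3 x + 2 x^2 gives
(1 - 3 x + 2 x^2) sum_{k>=0} a_k x^k = 1 + 2 x.
Matching coefficients:
 x^0: a_0 = 1
 x^1: a_1 - 3 a_0 = 2  =>  a_1 = 3*1 + 2 = 5
 x^k (k >= 2): a_k = 3 a_{k-1} - 2 a_{k-2}.
Iterating: a_2 = 13, a_3 = 29, a_4 = 61, a_5 = 125, a_6 = 253, a_7 = 509, a_8 = 1021.
So the coefficient of x^8 is 1021.

1021


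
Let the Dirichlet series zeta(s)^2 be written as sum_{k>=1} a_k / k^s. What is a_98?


The Dirichlet convolution of the constant function 1 with itself gives (1 * 1)(k) = sum_{d | k} 1 = d(k), the number of positive divisors of k.
Since zeta(s) = sum_{k>=1} 1/k^s, we have zeta(s)^2 = sum_{k>=1} d(k)/k^s, so a_k = d(k).
For k = 98: the divisors are 1, 2, 7, 14, 49, 98.
Count = 6.

6


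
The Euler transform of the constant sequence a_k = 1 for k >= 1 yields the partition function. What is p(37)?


The Euler transform converts the sequence a_k = 1 into the number of integer partitions.
Using the recurrence or dynamic programming:
p(37) = 21637

21637


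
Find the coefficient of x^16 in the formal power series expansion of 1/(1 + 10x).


Write 1/(1 + c x) = 1/(1 - (-c) x) and apply the geometric-series identity
1/(1 - y) = sum_{k>=0} y^k to get 1/(1 + c x) = sum_{k>=0} (-c)^k x^k.
So the coefficient of x^k is (-c)^k = (-1)^k * c^k.
Here c = 10 and k = 16:
(-10)^16 = 1 * 10000000000000000 = 10000000000000000

10000000000000000


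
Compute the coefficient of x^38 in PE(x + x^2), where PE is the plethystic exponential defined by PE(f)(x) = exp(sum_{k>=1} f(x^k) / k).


With f(x) = x + x^2, the exponent is sum_{k>=1} (x^k + x^(2k)) / k = -ln(1 - x) - ln(1 - x^2). Exponentiating:
PE(x + x^2) = 1 / ((1 - x)(1 - x^2)).
This is the generating function for partitions of n into parts of size 1 or 2. The number of 2's can be any j in 0..19, and the rest are 1's, so
[x^38] = floor(38/2) + 1 = 20.

20


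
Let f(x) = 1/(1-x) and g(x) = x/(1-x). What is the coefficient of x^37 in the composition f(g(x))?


First simplify the composition: f(g(x)) = 1/(1 - x/(1-x)) = (1-x)/((1-x) - x) = (1-x)/(1-2x).
Now extract the coefficient. Write (1-x)/(1-2x) = 1/(1-2x) - x/(1-2x).
The coefficient of x^n in 1/(1-2x) is 2^n, and in x/(1-2x) is 2^(n-1) (for n >= 1).
So the coefficient of x^37 is 2^37 - 2^36 = 137438953472 - 68719476736 = 68719476736.

68719476736


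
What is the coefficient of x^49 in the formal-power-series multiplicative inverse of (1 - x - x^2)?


Let the inverse be f(x) = sum_{k>=0} a_k x^k. From f(x) * (1 - x - x^2) = 1 and matching coefficients:
 x^0: a_0 = 1.
 x^1: a_1 - a_0 = 0, so a_1 = 1.
 x^k (k >= 2): a_k - a_{k-1} - a_{k-2} = 0, i.e. a_k = a_{k-1} + a_{k-2}.
This is the Fibonacci-type recurrence shifted so that a_0 = a_1 = 1.
Iterating: a_0=1, a_1=1, a_2=2, a_3=3, a_4=5, a_5=8, a_6=13, a_7=21, a_8=34, a_9=55, ...
a_49 = 12586269025.

12586269025


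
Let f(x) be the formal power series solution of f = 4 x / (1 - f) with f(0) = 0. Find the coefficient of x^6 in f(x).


Apply Lagrange inversion: f = 4 x * phi(f) with phi(t) = 1/(1 - t), so
[x^n] f = 4^n * (1/n) [t^(n-1)] phi(t)^n = 4^n * (1/n) [t^(n-1)] (1 - t)^(-n) = 4^n * (1/n) C(2n - 2, n - 1) = 4^n * C_{n-1}.
For n = 6: C_5 = C(10, 5) / 6 = 252/6 = 42.
With the 4^6 = 4096 factor, the coefficient is 4096 * 42 = 172032.

172032


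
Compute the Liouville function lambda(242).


The Liouville function is lambda(k) = (-1)^Omega(k), where Omega(k) counts the prime factors of k with multiplicity.
Factoring: 242 = 2 * 11 * 11, so Omega(242) = 3.
lambda(242) = (-1)^3 = -1.

-1


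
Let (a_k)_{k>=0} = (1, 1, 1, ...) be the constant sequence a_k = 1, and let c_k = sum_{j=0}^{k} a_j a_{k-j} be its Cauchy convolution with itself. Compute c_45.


Since a_j = 1 for all j >= 0, the convolution sum becomes
c_k = sum_{j=0}^{k} 1 * 1 = 1 * (k + 1).
Equivalently, the generating function of (a_k) is 1/(1 - x) and its square is 1/(1 - x)^2 = sum_{k>=0} 1(k + 1) x^k.
For k = 45: 1 * 46 = 46.

46


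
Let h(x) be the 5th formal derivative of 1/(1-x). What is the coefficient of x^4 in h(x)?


Differentiating 5 times: d^5/dx^5 [1/(1-x)] = 5!/(1-x)^6.
The expansion 1/(1-x)^6 = sum_{k>=0} C(k+5, 5) x^k, so the coefficient of x^n in 5!/(1-x)^6 is 5! * C(n+5, 5).
For n = 4: 120 * C(9, 5) = 120 * 126 = 15120

15120


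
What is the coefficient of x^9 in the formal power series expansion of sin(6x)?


The Maclaurin series is sin(t) = sum_{k>=0} (-1)^k t^(2k+1) / (2k+1)!, so substituting t = 6x, only odd powers of x are nonzero, with coefficient of x^(2k+1) equal to (-1)^k 6^(2k+1) / (2k+1)!.
Write 9 = 2*4 + 1, giving the coefficient (-1)^4 * 6^9 / 9! = 10077696/362880 = 972/35.

972/35


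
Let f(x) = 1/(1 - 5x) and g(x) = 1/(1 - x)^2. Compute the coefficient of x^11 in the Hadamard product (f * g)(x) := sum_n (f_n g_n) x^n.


f has coefficients f_k = 5^k. For g = 1/(1 - x)^2 the coefficient is g_k = C(k + 1, 1) = k + 1. The Hadamard coefficient is (f * g)_k = 5^k * (k + 1).
For k = 11: 5^11 * 12 = 48828125 * 12 = 585937500.

585937500


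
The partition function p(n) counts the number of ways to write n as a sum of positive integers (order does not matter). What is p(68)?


Using the generating function prod_{k>=1} 1/(1-x^k), we compute p(68).
By dynamic programming over parts 1 through 68:
p(68) = 3087735

3087735


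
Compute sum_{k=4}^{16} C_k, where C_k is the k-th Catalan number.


C_4 through C_16: 14, 42, 132, 429, 1430, 4862, 16796, 58786, 208012, 742900, 2674440, 9694845, 35357670
Sum = 14 + 42 + 132 + 429 + 1430 + 4862 + 16796 + 58786 + 208012 + 742900 + 2674440 + 9694845 + 35357670
= 48760358

48760358


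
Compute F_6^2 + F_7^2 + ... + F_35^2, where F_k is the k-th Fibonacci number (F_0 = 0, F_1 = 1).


There is a standard identity sum_{k=0}^{N} F_k^2 = F_N * F_{N+1} (proved inductively from the telescoping relation F_k^2 = F_k F_{k+1} - F_{k-1} F_k). Then
sum_{k=6}^{35} F_k^2 = F_35 F_36 - F_5 F_6.
Computing: F_35 = 9227465, F_36 = 14930352, F_5 = 5, F_6 = 8.
Sum = 9227465 * 14930352 - 5 * 8 = 137769300517640.

137769300517640


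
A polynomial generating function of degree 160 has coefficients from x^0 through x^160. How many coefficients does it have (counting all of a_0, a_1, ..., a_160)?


A polynomial of degree 160 takes the form a_0 + a_1 x + ... + a_160 x^160.
The number of coefficients is 160 + 1 = 161.

161


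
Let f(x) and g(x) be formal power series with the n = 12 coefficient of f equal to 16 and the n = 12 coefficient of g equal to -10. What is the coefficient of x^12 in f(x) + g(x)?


Addition of formal power series is termwise.
The coefficient of x^12 in f + g = 16 + -10
= 6

6


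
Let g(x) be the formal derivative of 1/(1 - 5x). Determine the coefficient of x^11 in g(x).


Differentiate termwise: d/dx sum_{k>=0} 5^k x^k = sum_{k>=1} k 5^k x^(k-1) = sum_{j>=0} (j+1) 5^(j+1) x^j.
Equivalently, d/dx [1/(1 - 5x)] = 5/(1 - 5x)^2.
For j = 11: 12 * 5^12 = 12 * 244140625 = 2929687500.

2929687500


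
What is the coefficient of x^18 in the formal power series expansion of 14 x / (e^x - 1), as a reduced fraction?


The exponential generating function for Bernoulli numbers is
x / (e^x - 1) = sum_{k>=0} B_k x^k / k!.
So the coefficient of x^18 in 14 x / (e^x - 1) is 14 B_18 / 18!.
Computing: B_18 = 43867/798, 18! = 6402373705728000, giving
14 * 43867/798 / 6402373705728000 = 43867/364935301226496000.

43867/364935301226496000


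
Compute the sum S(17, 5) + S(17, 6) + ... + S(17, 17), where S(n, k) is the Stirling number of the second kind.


By definition, S(n, k) counts partitions of an n-set into exactly k nonempty blocks.
Computing row n = 17 for k = 5..17:
S(17, k): 5652751651, 17505749898, 25708104786, 20415995028, 9528822303, 2758334150, 512060978, 62022324, 4910178, 249900, 7820, 136, 1
Sum = 82149009153.

82149009153


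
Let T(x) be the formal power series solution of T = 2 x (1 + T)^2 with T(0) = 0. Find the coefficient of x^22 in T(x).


Apply the Lagrange inversion formula: if T = 2 x * phi(T) with phi(t) = (1 + t)^2, then [x^n] T = 2^n * (1/n) [t^(n-1)] phi(t)^n = 2^n * (1/n) [t^(n-1)] (1 + t)^(2n) = 2^n * (1/n) C(2n, n-1).
Using the identity C(2n, n-1) = C(2n, n) * n / (n+1), the unscaled factor equals C(2n, n) / (n+1) = C_n, the n-th Catalan number.
For n = 22: C_22 = C(44, 22) / 23 = 2104098963720/23 = 91482563640.
With the 2^22 = 4194304 factor, the coefficient is 4194304 * 91482563640 = 383705682605506560.

383705682605506560


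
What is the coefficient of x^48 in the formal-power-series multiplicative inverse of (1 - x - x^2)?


Let the inverse be f(x) = sum_{k>=0} a_k x^k. From f(x) * (1 - x - x^2) = 1 and matching coefficients:
 x^0: a_0 = 1.
 x^1: a_1 - a_0 = 0, so a_1 = 1.
 x^k (k >= 2): a_k - a_{k-1} - a_{k-2} = 0, i.e. a_k = a_{k-1} + a_{k-2}.
This is the Fibonacci-type recurrence shifted so that a_0 = a_1 = 1.
Iterating: a_0=1, a_1=1, a_2=2, a_3=3, a_4=5, a_5=8, a_6=13, a_7=21, a_8=34, a_9=55, ...
a_48 = 7778742049.

7778742049


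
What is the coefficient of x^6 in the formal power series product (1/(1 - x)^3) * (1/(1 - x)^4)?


Combine the factors: (1/(1 - x)^3) * (1/(1 - x)^4) = 1/(1 - x)^7.
Then use 1/(1 - x)^r = sum_{k>=0} C(k + r - 1, r - 1) x^k with r = 7 and k = 6:
C(12, 6) = 924.

924


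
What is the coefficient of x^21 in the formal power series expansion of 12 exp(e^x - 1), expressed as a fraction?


exp(e^x - 1) is the exponential generating function for the Bell numbers Bell_k: exp(e^x - 1) = sum_{k>=0} Bell_k x^k / k!.
So the coefficient of x^21 in 12 exp(e^x - 1) is 12 Bell_21 / 21!.
Computing: Bell_21 = 474869816156751 and 21! = 51090942171709440000, giving
12 * 474869816156751/51090942171709440000 = 158289938718917/1419192838103040000.

158289938718917/1419192838103040000


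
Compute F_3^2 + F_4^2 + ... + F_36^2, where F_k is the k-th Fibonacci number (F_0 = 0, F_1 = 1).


There is a standard identity sum_{k=0}^{N} F_k^2 = F_N * F_{N+1} (proved inductively from the telescoping relation F_k^2 = F_k F_{k+1} - F_{k-1} F_k). Then
sum_{k=3}^{36} F_k^2 = F_36 F_37 - F_2 F_3.
Computing: F_36 = 14930352, F_37 = 24157817, F_2 = 1, F_3 = 2.
Sum = 14930352 * 24157817 - 1 * 2 = 360684711361582.

360684711361582


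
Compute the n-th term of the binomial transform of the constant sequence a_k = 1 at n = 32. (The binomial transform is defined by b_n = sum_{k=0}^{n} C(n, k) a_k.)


With a_k = 1 for all k, b_n = sum_{k=0}^{n} C(n, k) = 2^n by the binomial theorem.
For n = 32: 2^32 = 4294967296.

4294967296


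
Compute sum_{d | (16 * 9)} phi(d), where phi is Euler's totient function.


First, 16 * 9 = 144. One classical identity is sum_{d | n} phi(d) = n (each k in [1, n] has a unique gcd with n, and among the k's with gcd(k, n) = n/d there are phi(d) of them). So the sum equals 144. We also verify directly:
Divisors of 144: 1, 2, 3, 4, 6, 8, 9, 12, 16, 18, 24, 36, 48, 72, 144.
phi values: 1, 1, 2, 2, 2, 4, 6, 4, 8, 6, 8, 12, 16, 24, 48.
Sum = 144.

144


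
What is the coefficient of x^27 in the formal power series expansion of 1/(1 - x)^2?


The negative binomial / multiset identity is
1/(1 - x)^r = sum_{k>=0} C(k + r - 1, r - 1) x^k.
Here r = 2 and k = 27, so the coefficient is
C(27 + 1, 1) = C(28, 1)
= 28

28


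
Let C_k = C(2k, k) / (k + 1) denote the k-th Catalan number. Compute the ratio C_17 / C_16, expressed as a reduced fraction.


Using C_k = (2k)! / (k! (k+1)!), the ratio C_{k+1}/C_k simplifies to
C_{k+1}/C_k = [(2k+2)! / ((k+1)! (k+2)!)] * [k! (k+1)! / (2k)!]
 = (2k+2)(2k+1) / ((k+1)(k+2)) = 2(2k+1) / (k+2).
For k = 16: 2(2*16 + 1) / (16 + 2) = 66/18 = 11/3.

11/3


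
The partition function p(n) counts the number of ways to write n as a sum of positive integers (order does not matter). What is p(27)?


Using the generating function prod_{k>=1} 1/(1-x^k), we compute p(27).
By dynamic programming over parts 1 through 27:
p(27) = 3010

3010


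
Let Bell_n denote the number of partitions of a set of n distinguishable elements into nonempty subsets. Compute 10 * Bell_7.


Bell_7 can be computed from the Bell triangle or from Dobinski's identity Bell_n = (1/e) * sum_{k>=0} k^n / k!.
Computing Bell_7 = 877.
Then 10 * 877 = 8770.

8770


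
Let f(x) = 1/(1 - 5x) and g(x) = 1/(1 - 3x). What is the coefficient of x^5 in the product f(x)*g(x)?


The coefficient of x^n in f*g is the Cauchy product: sum_{k=0}^{n} a^k * b^(n-k).
With a=5, b=3, n=5:
sum_{k=0}^{5} 5^k * 3^(5-k)
= 7448

7448


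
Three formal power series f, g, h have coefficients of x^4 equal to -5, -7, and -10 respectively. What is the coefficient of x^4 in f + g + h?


Series addition is componentwise:
-5 + -7 + -10
= -22

-22


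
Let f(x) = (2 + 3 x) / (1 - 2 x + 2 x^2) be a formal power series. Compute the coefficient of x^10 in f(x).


Write f(x) = sum_{k>=0} a_k x^k. Multiplying both sides by 1 - 2 x + 2 x^2 gives
(1 - 2 x + 2 x^2) sum_{k>=0} a_k x^k = 2 + 3 x.
Matching coefficients:
 x^0: a_0 = 2
 x^1: a_1 - 2 a_0 = 3  =>  a_1 = 2*2 + 3 = 7
 x^k (k >= 2): a_k = 2 a_{k-1} - 2 a_{k-2}.
Iterating: a_2 = 10, a_3 = 6, a_4 = -8, a_5 = -28, a_6 = -40, a_7 = -24, a_8 = 32, a_9 = 112, a_10 = 160.
So the coefficient of x^10 is 160.

160


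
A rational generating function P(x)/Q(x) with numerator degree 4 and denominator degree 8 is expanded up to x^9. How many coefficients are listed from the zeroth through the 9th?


Expanding up to x^9 gives the coefficients for x^0, x^1, ..., x^9.
That is 9 + 1 = 10 coefficients in total.

10


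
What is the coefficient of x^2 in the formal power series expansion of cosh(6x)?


The Maclaurin series is cosh(t) = sum_{m>=0} t^(2m) / (2m)!, so substituting t = 6x, only even powers of x are nonzero, with coefficient of x^(2m) equal to 6^(2m) / (2m)!.
For x^2 the coefficient is 6^2/2! = 36/2 = 18.

18


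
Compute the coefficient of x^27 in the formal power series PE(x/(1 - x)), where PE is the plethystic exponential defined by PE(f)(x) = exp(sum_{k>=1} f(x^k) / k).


For f(x) = x/(1 - x) we have
sum_{k>=1} f(x^k) / k = sum_{k>=1} (1/k) * x^k / (1 - x^k) = sum_{k, m >= 1} x^(k m) / k,
which after exponentiating simplifies to
PE(x/(1 - x)) = prod_{k>=1} 1 / (1 - x^k).
This is the generating function for the partition function p(n), so the coefficient of x^27 is p(27).
Computing p(27) by dynamic programming over parts 1, 2, ..., 27: p(27) = 3010.

3010


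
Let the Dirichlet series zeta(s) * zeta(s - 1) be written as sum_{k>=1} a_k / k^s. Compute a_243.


Convolution gives a_k = sum_{d | k} d * 1 = sum_{d | k} d = sigma(k), the sum of positive divisors of k.
For k = 243, the divisors are 1, 3, 9, 27, 81, 243, so
sigma(243) = 1 + 3 + 9 + 27 + 81 + 243 = 364.

364


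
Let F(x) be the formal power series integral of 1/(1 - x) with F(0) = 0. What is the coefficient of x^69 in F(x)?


1/(1 - x) = sum_{k>=0} x^k. Integrating termwise and using F(0) = 0 gives
F(x) = sum_{k>=0} x^(k+1) / (k+1) = sum_{m>=1} x^m / m = -ln(1 - x).
So the coefficient of x^69 is 1/69 = 1/69.

1/69


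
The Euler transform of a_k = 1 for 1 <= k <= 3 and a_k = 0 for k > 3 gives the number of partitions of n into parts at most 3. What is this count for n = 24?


Partitions of 24 into parts at most 3:
Using generating function (1-x)^(-1)(1-x^2)^(-1)(1-x^3)^(-1),
the coefficient of x^24 = 61

61


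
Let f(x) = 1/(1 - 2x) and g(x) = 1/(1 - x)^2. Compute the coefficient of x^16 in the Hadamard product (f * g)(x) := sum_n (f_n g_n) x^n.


f has coefficients f_k = 2^k. For g = 1/(1 - x)^2 the coefficient is g_k = C(k + 1, 1) = k + 1. The Hadamard coefficient is (f * g)_k = 2^k * (k + 1).
For k = 16: 2^16 * 17 = 65536 * 17 = 1114112.

1114112


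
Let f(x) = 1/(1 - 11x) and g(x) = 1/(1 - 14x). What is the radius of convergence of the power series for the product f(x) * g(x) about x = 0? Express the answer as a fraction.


The radius of 1/(1 - 11x) is 1/11 (nearest singularity at x = 1/11), and the radius of 1/(1 - 14x) is 1/14.
The product f(x)*g(x) = 1/((1 - 11x)(1 - 14x)) has singularities at both 1/11 and 1/14, so its radius of convergence is the distance to the nearest one:
min(1/11, 1/14) = 1/14.

1/14


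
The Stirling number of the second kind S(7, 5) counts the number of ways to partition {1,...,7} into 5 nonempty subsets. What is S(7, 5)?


Using the explicit formula S(n,k) = (1/k!) sum_{j=0}^{k} (-1)^(k-j) C(k,j) j^n:
S(7, 5) = 140
Equivalently, S(n,k) is n! times the coefficient of x^n in the EGF (e^x - 1)^k / k!.

140


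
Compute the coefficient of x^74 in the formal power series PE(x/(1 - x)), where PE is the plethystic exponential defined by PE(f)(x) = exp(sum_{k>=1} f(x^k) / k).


For f(x) = x/(1 - x) we have
sum_{k>=1} f(x^k) / k = sum_{k>=1} (1/k) * x^k / (1 - x^k) = sum_{k, m >= 1} x^(k m) / k,
which after exponentiating simplifies to
PE(x/(1 - x)) = prod_{k>=1} 1 / (1 - x^k).
This is the generating function for the partition function p(n), so the coefficient of x^74 is p(74).
Computing p(74) by dynamic programming over parts 1, 2, ..., 74: p(74) = 7089500.

7089500


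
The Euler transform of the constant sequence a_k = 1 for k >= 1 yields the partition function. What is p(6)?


The Euler transform converts the sequence a_k = 1 into the number of integer partitions.
Using the recurrence or dynamic programming:
p(6) = 11

11


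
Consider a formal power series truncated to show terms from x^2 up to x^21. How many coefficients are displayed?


From x^2 to x^21 inclusive, the count is 21 - 2 + 1 = 20.

20


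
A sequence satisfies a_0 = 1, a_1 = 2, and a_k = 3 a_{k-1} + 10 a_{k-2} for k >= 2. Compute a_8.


The characteristic equation is t^2 - 3 t - 10 = 0, with roots r_1 = 5 and r_2 = -2 (so c_1 = r_1 + r_2, c_2 = -r_1 r_2 as required).
One can use the closed form a_n = A r_1^n + B r_2^n, but direct iteration is more reliable:
a_0 = 1, a_1 = 2, a_2 = 16, a_3 = 68, a_4 = 364, a_5 = 1772, a_6 = 8956, a_7 = 44588, a_8 = 223324.
So a_8 = 223324.

223324


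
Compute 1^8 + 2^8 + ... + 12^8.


This power sum has a closed form given by Faulhaber's formula
sum_{k=1}^{m} k^p = (1 / (p + 1)) * sum_{j=0}^{p} C(p + 1, j) B_j m^(p + 1 - j),
but for small m direct computation is fastest:
1 + 256 + 6561 + 65536 + 390625 + 1679616 + 5764801 + 16777216 + 43046721 + 100000000 + 214358881 + 429981696 = 812071910.

812071910


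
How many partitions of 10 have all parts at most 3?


Using the generating function (1-x)^(-1)(1-x^2)^(-1)(1-x^3)^(-1),
the coefficient of x^10 counts these restricted partitions.
Result = 14

14


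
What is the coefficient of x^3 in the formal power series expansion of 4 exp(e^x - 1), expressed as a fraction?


exp(e^x - 1) is the exponential generating function for the Bell numbers Bell_k: exp(e^x - 1) = sum_{k>=0} Bell_k x^k / k!.
So the coefficient of x^3 in 4 exp(e^x - 1) is 4 Bell_3 / 3!.
Computing: Bell_3 = 5 and 3! = 6, giving
4 * 5/6 = 10/3.

10/3


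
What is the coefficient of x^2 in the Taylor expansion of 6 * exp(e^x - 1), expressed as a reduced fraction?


exp(e^x - 1) = sum_{k>=0} Bell_k x^k / k!, where Bell_k is the k-th Bell number.
So the coefficient of x^2 is 6 * Bell_2 / 2!.
Computing: Bell_2 = 2 and 2! = 2, giving
6 * 2/2 = 6.

6


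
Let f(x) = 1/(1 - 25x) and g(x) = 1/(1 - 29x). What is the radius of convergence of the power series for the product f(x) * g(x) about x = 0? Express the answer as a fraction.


The radius of 1/(1 - 25x) is 1/25 (nearest singularity at x = 1/25), and the radius of 1/(1 - 29x) is 1/29.
The product f(x)*g(x) = 1/((1 - 25x)(1 - 29x)) has singularities at both 1/25 and 1/29, so its radius of convergence is the distance to the nearest one:
min(1/25, 1/29) = 1/29.

1/29


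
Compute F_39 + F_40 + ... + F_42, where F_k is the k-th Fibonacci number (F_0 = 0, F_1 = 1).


Use the identity sum_{k=0}^{N} F_k = F_{N+2} - 1 (which follows from F_{k+2} - F_{k+1} = F_k). Then
sum_{k=39}^{42} F_k = (F_{44} - 1) - (F_{40} - 1) = F_{44} - F_{40}.
Computing: F_{44} = 701408733, F_{40} = 102334155, so
Sum = 701408733 - 102334155 = 599074578.

599074578


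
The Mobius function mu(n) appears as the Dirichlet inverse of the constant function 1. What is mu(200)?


200 has a squared prime factor, so mu(200) = 0.
Factorization reveals a repeated prime.

0


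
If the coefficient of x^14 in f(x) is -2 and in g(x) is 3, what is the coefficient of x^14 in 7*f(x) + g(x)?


Scalar multiplication scales coefficients: 7 * -2 = -14.
Then add the g coefficient: -14 + 3
= -11

-11


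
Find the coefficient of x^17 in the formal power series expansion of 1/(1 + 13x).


Write 1/(1 + c x) = 1/(1 - (-c) x) and apply the geometric-series identity
1/(1 - y) = sum_{k>=0} y^k to get 1/(1 + c x) = sum_{k>=0} (-c)^k x^k.
So the coefficient of x^k is (-c)^k = (-1)^k * c^k.
Here c = 13 and k = 17:
(-13)^17 = -1 * 8650415919381337933 = -8650415919381337933

-8650415919381337933


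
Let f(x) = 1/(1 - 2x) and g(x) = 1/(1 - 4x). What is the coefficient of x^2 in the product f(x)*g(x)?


The coefficient of x^n in f*g is the Cauchy product: sum_{k=0}^{n} a^k * b^(n-k).
With a=2, b=4, n=2:
sum_{k=0}^{2} 2^k * 4^(2-k)
= 28

28


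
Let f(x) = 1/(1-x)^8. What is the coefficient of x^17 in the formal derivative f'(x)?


Differentiate: d/dx [ 1/(1-x)^r ] = r / (1-x)^(r+1).
Here r = 8, so f'(x) = 8 / (1-x)^9.
The expansion of 1/(1-x)^(r+1) has coefficient of x^n equal to C(n+r, r).
So the coefficient of x^17 in f'(x) is
8 * C(25, 8) = 8 * 1081575 = 8652600

8652600


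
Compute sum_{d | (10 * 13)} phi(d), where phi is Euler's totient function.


First, 10 * 13 = 130. One classical identity is sum_{d | n} phi(d) = n (each k in [1, n] has a unique gcd with n, and among the k's with gcd(k, n) = n/d there are phi(d) of them). So the sum equals 130. We also verify directly:
Divisors of 130: 1, 2, 5, 10, 13, 26, 65, 130.
phi values: 1, 1, 4, 4, 12, 12, 48, 48.
Sum = 130.

130


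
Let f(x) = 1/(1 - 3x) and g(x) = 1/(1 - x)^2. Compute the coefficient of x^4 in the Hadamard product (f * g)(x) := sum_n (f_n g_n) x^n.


f has coefficients f_k = 3^k. For g = 1/(1 - x)^2 the coefficient is g_k = C(k + 1, 1) = k + 1. The Hadamard coefficient is (f * g)_k = 3^k * (k + 1).
For k = 4: 3^4 * 5 = 81 * 5 = 405.

405


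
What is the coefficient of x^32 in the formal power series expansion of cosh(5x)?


The Maclaurin series is cosh(t) = sum_{m>=0} t^(2m) / (2m)!, so substituting t = 5x, only even powers of x are nonzero, with coefficient of x^(2m) equal to 5^(2m) / (2m)!.
For x^32 the coefficient is 5^32/32! = 23283064365386962890625/263130836933693530167218012160000000 = 298023223876953125/3368074712751277186140390555648.

298023223876953125/3368074712751277186140390555648


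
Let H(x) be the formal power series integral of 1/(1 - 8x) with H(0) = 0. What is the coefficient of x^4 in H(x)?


1/(1 - 8x) = sum_{k>=0} 8^k x^k. Integrating termwise with H(0) = 0:
H(x) = sum_{k>=0} 8^k x^(k+1) / (k+1) = sum_{m>=1} 8^(m-1) x^m / m.
For m = 4: 8^3/4 = 512/4 = 128.

128


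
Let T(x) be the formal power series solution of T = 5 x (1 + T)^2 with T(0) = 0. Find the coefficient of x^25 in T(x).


Apply the Lagrange inversion formula: if T = 5 x * phi(T) with phi(t) = (1 + t)^2, then [x^n] T = 5^n * (1/n) [t^(n-1)] phi(t)^n = 5^n * (1/n) [t^(n-1)] (1 + t)^(2n) = 5^n * (1/n) C(2n, n-1).
Using the identity C(2n, n-1) = C(2n, n) * n / (n+1), the unscaled factor equals C(2n, n) / (n+1) = C_n, the n-th Catalan number.
For n = 25: C_25 = C(50, 25) / 26 = 126410606437752/26 = 4861946401452.
With the 5^25 = 298023223876953125 factor, the coefficient is 298023223876953125 * 4861946401452 = 1448972940877676010131835937500.

1448972940877676010131835937500


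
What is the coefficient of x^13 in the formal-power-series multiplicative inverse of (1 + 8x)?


The inverse is 1/(1 + 8x). Apply the geometric identity 1/(1 - y) = sum_{k>=0} y^k with y = -8x:
1/(1 + 8x) = sum_{k>=0} (-8)^k x^k.
So the coefficient of x^13 is (-8)^13 = -549755813888.

-549755813888


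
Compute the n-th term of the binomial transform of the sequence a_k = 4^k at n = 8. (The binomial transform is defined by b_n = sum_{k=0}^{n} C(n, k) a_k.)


With a_k = 4^k, b_n = sum_{k=0}^{n} C(n, k) 4^k = (1 + 4)^n by the binomial theorem.
For n = 8: (1 + 4)^8 = 5^8 = 390625.

390625


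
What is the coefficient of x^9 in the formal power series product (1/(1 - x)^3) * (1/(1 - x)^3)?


Combine the factors: (1/(1 - x)^3) * (1/(1 - x)^3) = 1/(1 - x)^6.
Then use 1/(1 - x)^r = sum_{k>=0} C(k + r - 1, r - 1) x^k with r = 6 and k = 9:
C(14, 5) = 2002.

2002


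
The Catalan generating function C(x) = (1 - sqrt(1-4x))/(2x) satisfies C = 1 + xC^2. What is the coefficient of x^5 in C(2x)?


Substituting x -> 2x scales the n-th coefficient by 2^n, so [x^5] C(2x) = 2^5 * C_5.
C_5 = C(2*5, 5)/(6) = 252/6 = 42.
So 2^5 * 42 = 32 * 42 = 1344.

1344


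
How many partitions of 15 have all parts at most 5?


Using the generating function (1-x)^(-1)(1-x^2)^(-1)...(1-x^5)^(-1),
the coefficient of x^15 counts these restricted partitions.
Result = 84

84


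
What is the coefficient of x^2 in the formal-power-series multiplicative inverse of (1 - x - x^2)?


Let the inverse be f(x) = sum_{k>=0} a_k x^k. From f(x) * (1 - x - x^2) = 1 and matching coefficients:
 x^0: a_0 = 1.
 x^1: a_1 - a_0 = 0, so a_1 = 1.
 x^k (k >= 2): a_k - a_{k-1} - a_{k-2} = 0, i.e. a_k = a_{k-1} + a_{k-2}.
This is the Fibonacci-type recurrence shifted so that a_0 = a_1 = 1.
Iterating: a_0=1, a_1=1, a_2=2
a_2 = 2.

2


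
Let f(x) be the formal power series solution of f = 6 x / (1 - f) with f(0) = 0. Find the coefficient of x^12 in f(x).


Apply Lagrange inversion: f = 6 x * phi(f) with phi(t) = 1/(1 - t), so
[x^n] f = 6^n * (1/n) [t^(n-1)] phi(t)^n = 6^n * (1/n) [t^(n-1)] (1 - t)^(-n) = 6^n * (1/n) C(2n - 2, n - 1) = 6^n * C_{n-1}.
For n = 12: C_11 = C(22, 11) / 12 = 705432/12 = 58786.
With the 6^12 = 2176782336 factor, the coefficient is 2176782336 * 58786 = 127964326404096.

127964326404096


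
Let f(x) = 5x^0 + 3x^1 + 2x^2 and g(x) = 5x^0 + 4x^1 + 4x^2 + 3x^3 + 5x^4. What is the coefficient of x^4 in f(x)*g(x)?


Cauchy product at x^4:
5*5 + 3*3 + 2*4
= 42

42


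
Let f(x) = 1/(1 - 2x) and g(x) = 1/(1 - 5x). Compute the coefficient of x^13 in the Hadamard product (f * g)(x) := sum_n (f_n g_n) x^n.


f has coefficients f_k = 2^k and g has coefficients g_k = 5^k, so the Hadamard product has coefficient (f*g)_k = 2^k * 5^k = 10^k.
For k = 13: 10^13 = 10000000000000.

10000000000000


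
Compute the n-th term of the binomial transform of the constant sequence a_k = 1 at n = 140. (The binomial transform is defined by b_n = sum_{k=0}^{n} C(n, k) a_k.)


With a_k = 1 for all k, b_n = sum_{k=0}^{n} C(n, k) = 2^n by the binomial theorem.
For n = 140: 2^140 = 1393796574908163946345982392040522594123776.

1393796574908163946345982392040522594123776


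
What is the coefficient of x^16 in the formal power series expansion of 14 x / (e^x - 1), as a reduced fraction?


The exponential generating function for Bernoulli numbers is
x / (e^x - 1) = sum_{k>=0} B_k x^k / k!.
So the coefficient of x^16 in 14 x / (e^x - 1) is 14 B_16 / 16!.
Computing: B_16 = -3617/510, 16! = 20922789888000, giving
14 * -3617/510 / 20922789888000 = -3617/762187345920000.

-3617/762187345920000


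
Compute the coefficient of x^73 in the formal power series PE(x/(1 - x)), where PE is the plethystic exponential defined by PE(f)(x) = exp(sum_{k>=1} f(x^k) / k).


For f(x) = x/(1 - x) we have
sum_{k>=1} f(x^k) / k = sum_{k>=1} (1/k) * x^k / (1 - x^k) = sum_{k, m >= 1} x^(k m) / k,
which after exponentiating simplifies to
PE(x/(1 - x)) = prod_{k>=1} 1 / (1 - x^k).
This is the generating function for the partition function p(n), so the coefficient of x^73 is p(73).
Computing p(73) by dynamic programming over parts 1, 2, ..., 73: p(73) = 6185689.

6185689


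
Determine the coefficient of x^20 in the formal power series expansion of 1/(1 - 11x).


The geometric series identity gives 1/(1 - c x) = sum_{k>=0} c^k x^k, so the coefficient of x^k is c^k.
Here c = 11 and k = 20.
Computing: 11^20 = 672749994932560009201

672749994932560009201


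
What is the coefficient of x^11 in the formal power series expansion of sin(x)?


The Maclaurin series is sin(t) = sum_{k>=0} (-1)^k t^(2k+1) / (2k+1)!, so substituting t = x, only odd powers of x are nonzero, with coefficient of x^(2k+1) equal to (-1)^k / (2k+1)!.
Write 11 = 2*5 + 1, giving the coefficient (-1)^5 / 11! = -1/39916800 = -1/39916800.

-1/39916800


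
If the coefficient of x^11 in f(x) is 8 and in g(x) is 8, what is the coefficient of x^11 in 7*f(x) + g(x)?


Scalar multiplication scales coefficients: 7 * 8 = 56.
Then add the g coefficient: 56 + 8
= 64

64


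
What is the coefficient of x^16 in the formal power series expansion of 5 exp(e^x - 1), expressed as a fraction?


exp(e^x - 1) is the exponential generating function for the Bell numbers Bell_k: exp(e^x - 1) = sum_{k>=0} Bell_k x^k / k!.
So the coefficient of x^16 in 5 exp(e^x - 1) is 5 Bell_16 / 16!.
Computing: Bell_16 = 10480142147 and 16! = 20922789888000, giving
5 * 10480142147/20922789888000 = 10480142147/4184557977600.

10480142147/4184557977600


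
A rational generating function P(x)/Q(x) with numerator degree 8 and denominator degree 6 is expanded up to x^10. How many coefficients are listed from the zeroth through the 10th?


Expanding up to x^10 gives the coefficients for x^0, x^1, ..., x^10.
That is 10 + 1 = 11 coefficients in total.

11


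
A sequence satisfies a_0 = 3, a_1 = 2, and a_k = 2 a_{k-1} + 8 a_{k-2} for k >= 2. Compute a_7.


The characteristic equation is t^2 - 2 t - 8 = 0, with roots r_1 = 4 and r_2 = -2 (so c_1 = r_1 + r_2, c_2 = -r_1 r_2 as required).
One can use the closed form a_n = A r_1^n + B r_2^n, but direct iteration is more reliable:
a_0 = 3, a_1 = 2, a_2 = 28, a_3 = 72, a_4 = 368, a_5 = 1312, a_6 = 5568, a_7 = 21632.
So a_7 = 21632.

21632


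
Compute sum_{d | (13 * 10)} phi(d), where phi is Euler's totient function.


First, 13 * 10 = 130. One classical identity is sum_{d | n} phi(d) = n (each k in [1, n] has a unique gcd with n, and among the k's with gcd(k, n) = n/d there are phi(d) of them). So the sum equals 130. We also verify directly:
Divisors of 130: 1, 2, 5, 10, 13, 26, 65, 130.
phi values: 1, 1, 4, 4, 12, 12, 48, 48.
Sum = 130.

130


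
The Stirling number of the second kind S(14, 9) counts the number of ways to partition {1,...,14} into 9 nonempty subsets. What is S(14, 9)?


Using the explicit formula S(n,k) = (1/k!) sum_{j=0}^{k} (-1)^(k-j) C(k,j) j^n:
S(14, 9) = 5135130
Equivalently, S(n,k) is n! times the coefficient of x^n in the EGF (e^x - 1)^k / k!.

5135130


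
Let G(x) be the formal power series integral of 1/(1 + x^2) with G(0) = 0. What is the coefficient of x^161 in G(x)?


1/(1 + x^2) = sum_{j>=0} (-1)^j x^(2j). Integrating termwise with G(0) = 0:
G(x) = sum_{j>=0} (-1)^j x^(2j+1) / (2j+1) = arctan(x).
Only odd powers are nonzero. For x^161 write 161 = 2*80 + 1, giving
(-1)^80 / 161 = 1/161 = 1/161.

1/161


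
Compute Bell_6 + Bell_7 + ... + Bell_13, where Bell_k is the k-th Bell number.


Recall Bell_k counts set partitions of a k-set (with Bell_0 = 1 by convention).
Bell_6 through Bell_13: 203, 877, 4140, 21147, 115975, 678570, 4213597, 27644437
Sum = 203 + 877 + 4140 + 21147 + 115975 + 678570 + 4213597 + 27644437 = 32678946.

32678946


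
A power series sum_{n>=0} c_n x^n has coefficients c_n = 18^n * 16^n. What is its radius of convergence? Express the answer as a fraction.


By the root test (Cauchy-Hadamard), the radius is R = 1 / limsup_n |c_n|^(1/n).
Here |c_n|^(1/n) = (18^n * 16^n)^(1/n) = 18 * 16 = 288 for all n.
So R = 1/288 = 1/288.

1/288


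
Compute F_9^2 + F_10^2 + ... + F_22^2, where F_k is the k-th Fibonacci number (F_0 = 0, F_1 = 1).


There is a standard identity sum_{k=0}^{N} F_k^2 = F_N * F_{N+1} (proved inductively from the telescoping relation F_k^2 = F_k F_{k+1} - F_{k-1} F_k). Then
sum_{k=9}^{22} F_k^2 = F_22 F_23 - F_8 F_9.
Computing: F_22 = 17711, F_23 = 28657, F_8 = 21, F_9 = 34.
Sum = 17711 * 28657 - 21 * 34 = 507543413.

507543413


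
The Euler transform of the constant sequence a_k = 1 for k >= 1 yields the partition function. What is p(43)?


The Euler transform converts the sequence a_k = 1 into the number of integer partitions.
Using the recurrence or dynamic programming:
p(43) = 63261

63261


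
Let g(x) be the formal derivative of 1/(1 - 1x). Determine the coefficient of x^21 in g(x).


Differentiate termwise: d/dx sum_{k>=0} 1^k x^k = sum_{k>=1} k 1^k x^(k-1) = sum_{j>=0} (j+1) 1^(j+1) x^j.
Equivalently, d/dx [1/(1 - 1x)] = 1/(1 - 1x)^2.
For j = 21: 22 * 1^22 = 22 * 1 = 22.

22


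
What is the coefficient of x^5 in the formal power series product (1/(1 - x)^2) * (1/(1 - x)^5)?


Combine the factors: (1/(1 - x)^2) * (1/(1 - x)^5) = 1/(1 - x)^7.
Then use 1/(1 - x)^r = sum_{k>=0} C(k + r - 1, r - 1) x^k with r = 7 and k = 5:
C(11, 6) = 462.

462


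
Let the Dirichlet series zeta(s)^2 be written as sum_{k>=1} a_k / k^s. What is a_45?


The Dirichlet convolution of the constant function 1 with itself gives (1 * 1)(k) = sum_{d | k} 1 = d(k), the number of positive divisors of k.
Since zeta(s) = sum_{k>=1} 1/k^s, we have zeta(s)^2 = sum_{k>=1} d(k)/k^s, so a_k = d(k).
For k = 45: the divisors are 1, 3, 5, 9, 15, 45.
Count = 6.

6


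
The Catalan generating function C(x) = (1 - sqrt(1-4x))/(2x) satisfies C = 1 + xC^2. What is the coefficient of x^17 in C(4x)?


Substituting x -> 4x scales the n-th coefficient by 4^n, so [x^17] C(4x) = 4^17 * C_17.
C_17 = C(2*17, 17)/(18) = 2333606220/18 = 129644790.
So 4^17 * 129644790 = 17179869184 * 129644790 = 2227280532587151360.

2227280532587151360


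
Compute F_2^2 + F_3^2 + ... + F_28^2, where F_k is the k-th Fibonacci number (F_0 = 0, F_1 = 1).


There is a standard identity sum_{k=0}^{N} F_k^2 = F_N * F_{N+1} (proved inductively from the telescoping relation F_k^2 = F_k F_{k+1} - F_{k-1} F_k). Then
sum_{k=2}^{28} F_k^2 = F_28 F_29 - F_1 F_2.
Computing: F_28 = 317811, F_29 = 514229, F_1 = 1, F_2 = 1.
Sum = 317811 * 514229 - 1 * 1 = 163427632718.

163427632718


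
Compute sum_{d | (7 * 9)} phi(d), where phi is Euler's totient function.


First, 7 * 9 = 63. One classical identity is sum_{d | n} phi(d) = n (each k in [1, n] has a unique gcd with n, and among the k's with gcd(k, n) = n/d there are phi(d) of them). So the sum equals 63. We also verify directly:
Divisors of 63: 1, 3, 7, 9, 21, 63.
phi values: 1, 2, 6, 6, 12, 36.
Sum = 63.

63


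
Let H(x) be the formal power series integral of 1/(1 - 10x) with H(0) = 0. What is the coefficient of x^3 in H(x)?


1/(1 - 10x) = sum_{k>=0} 10^k x^k. Integrating termwise with H(0) = 0:
H(x) = sum_{k>=0} 10^k x^(k+1) / (k+1) = sum_{m>=1} 10^(m-1) x^m / m.
For m = 3: 10^2/3 = 100/3 = 100/3.

100/3


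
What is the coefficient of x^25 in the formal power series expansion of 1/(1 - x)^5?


The negative binomial / multiset identity is
1/(1 - x)^r = sum_{k>=0} C(k + r - 1, r - 1) x^k.
Here r = 5 and k = 25, so the coefficient is
C(25 + 4, 4) = C(29, 4)
= 23751

23751


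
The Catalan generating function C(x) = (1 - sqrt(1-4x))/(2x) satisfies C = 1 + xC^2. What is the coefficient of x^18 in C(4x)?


Substituting x -> 4x scales the n-th coefficient by 4^n, so [x^18] C(4x) = 4^18 * C_18.
C_18 = C(2*18, 18)/(19) = 9075135300/19 = 477638700.
So 4^18 * 477638700 = 68719476736 * 477638700 = 32823081532863283200.

32823081532863283200
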